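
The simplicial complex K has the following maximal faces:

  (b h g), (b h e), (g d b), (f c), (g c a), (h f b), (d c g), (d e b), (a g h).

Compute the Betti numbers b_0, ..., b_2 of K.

Order the vertices as a < b < c < d < e < f < g < h. Listing each simplex with vertices in this order, K has dimension 2 with simplices:

  0-simplices (8): a, b, c, d, e, f, g, h
  1-simplices (16): ac, ag, ah, bd, be, bf, bg, bh, cd, cf, cg, de, dg, eh, fh, gh
  2-simplices (8): acg, agh, bde, bdg, beh, bfh, bgh, cdg

so the chain groups are C_0 ≅ Z^8, C_1 ≅ Z^16, C_2 ≅ Z^8.

Boundary ∂_1: C_1 → C_0 is given by ∂[p,q] = [q] − [p]. For instance
  ∂eh = h − e.
The 8×16 boundary matrix has rank 7 and Smith normal form diag(1,1,1,1,1,1,1).

The boundary map ∂_2: C_2 → C_1 maps a triangle to the signed sum of its edges. For instance
  ∂beh = eh − bh + be,
  ∂bfh = fh − bh + bf.
As a 16×8 matrix over Z this has rank 8, with invariant factors (1,1,1,1,1,1,1,1).

Computing H_k = (kernel of ∂_k) / (image of ∂_{k+1}):

  H_0: rank C_0 − rank ∂_1 = 8 − 7 = 1, and the invariant factors of ∂_1 are all 1, so H_0 = Z.
  H_1: rank ker ∂_1 − rank ∂_2 = (16 − 7) − 8 = 1, and the invariant factors of ∂_2 are all 1, so H_1 = Z.
  H_2: rank ker ∂_2 − rank ∂_3 = (8 − 8) − 0 = 0, and there is no ∂_3, so H_2 = 0.

As a check, the Euler characteristic is 8 − 16 + 8 = 0, which agrees with 1 − 1 + 0 = 0.

Hence the Betti numbers are b_0 = 1, b_1 = 1, b_2 = 0.

b_0 = 1, b_1 = 1, b_2 = 0.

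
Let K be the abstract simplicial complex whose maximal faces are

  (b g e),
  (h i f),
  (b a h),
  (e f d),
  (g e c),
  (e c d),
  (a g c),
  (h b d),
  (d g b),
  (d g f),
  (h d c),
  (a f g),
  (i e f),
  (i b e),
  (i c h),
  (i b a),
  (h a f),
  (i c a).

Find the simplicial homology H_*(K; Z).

Take the total order a < b < c < d < e < f < g < h < i on the vertex set. Then K (dimension 2) consists of the simplices:

  0-simplices (9): a, b, c, d, e, f, g, h, i
  1-simplices (27): ab, ac, af, ag, ah, ai, bd, be, bg, bh, bi, cd, ce, cg, ch, ci, de, df, dg, dh, ef, eg, ei, fg, fh, fi, hi
  2-simplices (18): abh, abi, acg, aci, afg, afh, bdg, bdh, beg, bei, cde, cdh, ceg, chi, def, dfg, efi, fhi

so the chain groups are C_0 ≅ Z^9, C_1 ≅ Z^27, C_2 ≅ Z^18.

∂_1: C_1 → C_0 maps an edge to its endpoints' difference, ∂[p,q] = q − p. For instance
  ∂ce = e − c.
As a 9×27 matrix over Z this has rank 8, with invariant factors (1,1,1,1,1,1,1,1).

The boundary map ∂_2: C_2 → C_1 maps a triangle to the signed sum of its edges. For instance
  ∂chi = hi − ci + ch,
  ∂cdh = dh − ch + cd.
This gives a 27×18 integer matrix of rank 18; reducing to Smith normal form yields diagonal entries (1,1,1,1,1,1,1,1,1,1,1,1,1,1,1,1,1,2).

From H_k ≅ ker(∂_k) / im(∂_{k+1}) we obtain:

  H_0: rank C_0 − rank ∂_1 = 9 − 8 = 1, and the invariant factors of ∂_1 are all 1, so H_0 ≅ Z.
  H_1: rank ker ∂_1 − rank ∂_2 = (27 − 8) − 18 = 1, and ∂_2 has invariant factor 2 > 1, so H_1 ≅ Z ⊕ Z/2.
  H_2: rank ker ∂_2 − rank ∂_3 = (18 − 18) − 0 = 0, and there is no ∂_3, so H_2 ≅ 0.

H_0 ≅ Z,  H_1 ≅ Z ⊕ Z/2,  H_2 = 0.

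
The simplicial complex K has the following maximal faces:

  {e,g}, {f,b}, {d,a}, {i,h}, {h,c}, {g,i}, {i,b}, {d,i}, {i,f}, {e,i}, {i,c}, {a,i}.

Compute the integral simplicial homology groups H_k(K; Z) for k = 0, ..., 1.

H_0 = Z,  H_1 = Z^4.

We work with the vertex ordering a < b < c < d < e < f < g < h < i. The simplices of K, each written with vertices in increasing order, are:

  0-simplices (9): a, b, c, d, e, f, g, h, i
  1-simplices (12): ad, ai, bf, bi, ch, ci, di, eg, ei, fi, gi, hi

giving chain groups C_0 ≅ Z^9, C_1 ≅ Z^12.

The boundary map ∂_1: C_1 → C_0 is given by ∂[p,q] = [q] − [p]. For instance
  ∂ai = i − a.
As a 9×12 matrix over Z this has rank 8, with invariant factors (1,1,1,1,1,1,1,1).

Reading off H_k = ker ∂_k / im ∂_{k+1}:

  H_0: rank C_0 − rank ∂_1 = 9 − 8 = 1, and the invariant factors of ∂_1 are all 1, so H_0 ≅ Z.
  H_1: rank ker ∂_1 − rank ∂_2 = (12 − 8) − 0 = 4, and there is no ∂_2, so H_1 ≅ Z^4.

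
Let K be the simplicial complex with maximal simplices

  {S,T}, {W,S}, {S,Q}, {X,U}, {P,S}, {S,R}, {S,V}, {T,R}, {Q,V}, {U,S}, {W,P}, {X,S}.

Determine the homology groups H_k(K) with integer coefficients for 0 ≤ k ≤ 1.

Order the vertices as P < Q < R < S < T < U < V < W < X. Listing each simplex with vertices in this order, K has dimension 1 with simplices:

  0-simplices (9): P, Q, R, S, T, U, V, W, X
  1-simplices (12): PS, PW, QS, QV, RS, RT, ST, SU, SV, SW, SX, UX

Hence C_0 ≅ Z^9, C_1 ≅ Z^12.

Boundary ∂_1: C_1 → C_0 maps an edge to its endpoints' difference, ∂[p,q] = q − p.
As a 9×12 matrix over Z this has rank 8, with invariant factors (1,1,1,1,1,1,1,1).

From H_k ≅ ker(∂_k) / im(∂_{k+1}) we obtain:

  H_0: rank C_0 − rank ∂_1 = 9 − 8 = 1, and the invariant factors of ∂_1 are all 1, so H_0 ≅ Z.
  H_1: rank ker ∂_1 − rank ∂_2 = (12 − 8) − 0 = 4, and there is no ∂_2, so H_1 ≅ Z^4.

As a check, the Euler characteristic is 9 − 12 = -3, which agrees with 1 − 4 = -3.

H_0 = Z,  H_1 = Z^4.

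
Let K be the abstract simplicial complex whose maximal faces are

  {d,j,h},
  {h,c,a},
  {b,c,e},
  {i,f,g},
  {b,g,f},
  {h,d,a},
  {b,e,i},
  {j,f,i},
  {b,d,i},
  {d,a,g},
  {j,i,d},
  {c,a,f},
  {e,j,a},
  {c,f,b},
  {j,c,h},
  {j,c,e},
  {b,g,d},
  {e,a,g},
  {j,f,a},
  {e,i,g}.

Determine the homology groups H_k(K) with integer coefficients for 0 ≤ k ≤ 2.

K has 10 vertices, 30 edges, 20 triangles.
rank ∂_0 = 0, rank ∂_1 = 9 ⇒ b_0 = 10 − 0 − 9 = 1; all invariant factors of ∂_1 are 1 so no torsion. So H_0 ≅ Z.
rank ∂_1 = 9, rank ∂_2 = 20 ⇒ b_1 = 30 − 9 − 20 = 1; ∂_2 has invariant factor(s) [2] giving torsion. So H_1 ≅ Z × Z/2.
rank ∂_2 = 20, rank ∂_3 = 0 ⇒ b_2 = 20 − 20 − 0 = 0. So H_2 ≅ 0.

H_0 = Z,  H_1 = Z × Z/2,  H_2 = 0.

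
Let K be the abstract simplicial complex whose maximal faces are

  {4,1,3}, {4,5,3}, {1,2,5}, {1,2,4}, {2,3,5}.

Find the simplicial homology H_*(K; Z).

H_0 ≅ Z,  H_1 ≅ Z,  H_2 = 0.

Order the vertices as 1 < 2 < 3 < 4 < 5. Listing each simplex with vertices in this order, K has dimension 2 with simplices:

  0-simplices (5): [1], [2], [3], [4], [5]
  1-simplices (10): [1,2], [1,3], [1,4], [1,5], [2,3], [2,4], [2,5], [3,4], [3,5], [4,5]
  2-simplices (5): [1,2,4], [1,2,5], [1,3,4], [2,3,5], [3,4,5]

Hence C_0 ≅ Z^5, C_1 ≅ Z^10, C_2 ≅ Z^5.

Boundary ∂_1: C_1 → C_0 is given by ∂[p,q] = [q] − [p].
The 5×10 boundary matrix has rank 4 and Smith normal form diag(1,1,1,1).

Boundary ∂_2: C_2 → C_1 sends each 2-simplex [p,q,r] to [q,r] − [p,r] + [p,q]. For instance
  ∂[1,3,4] = [3,4] − [1,4] + [1,3],
  ∂[1,2,5] = [2,5] − [1,5] + [1,2].
As a 10×5 matrix over Z this has rank 5, with invariant factors (1,1,1,1,1).

From H_k ≅ ker(∂_k) / im(∂_{k+1}) we obtain:

  H_0: rank C_0 − rank ∂_1 = 5 − 4 = 1, and the invariant factors of ∂_1 are all 1, so H_0 = Z.
  H_1: rank ker ∂_1 − rank ∂_2 = (10 − 4) − 5 = 1, and the invariant factors of ∂_2 are all 1, so H_1 = Z.
  H_2: rank ker ∂_2 − rank ∂_3 = (5 − 5) − 0 = 0, and there is no ∂_3, so H_2 = 0.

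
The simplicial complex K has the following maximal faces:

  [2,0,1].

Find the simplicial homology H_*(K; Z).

H_0 ≅ Z,  H_1 = 0,  H_2 = 0.

Fix the vertex order 0 < 1 < 2 and write every simplex with vertices in increasing order. Then dim K = 2 and the simplices of K are:

  0-simplices (3): [0], [1], [2]
  1-simplices (3): [0,1], [0,2], [1,2]
  2-simplices (1): [0,1,2]

giving chain groups C_0 ≅ Z^3, C_1 ≅ Z^3, C_2 ≅ Z^1.

The boundary map ∂_1: C_1 → C_0 sends each edge [p,q] (with p < q) to q − p. For instance
  ∂[0,2] = [2] − [0].
The resulting 3×3 matrix has rank 2, and its Smith normal form has invariant factors (1,1).

The boundary map ∂_2: C_2 → C_1 maps a triangle to the signed sum of its edges. For instance
  ∂[0,1,2] = [1,2] − [0,2] + [0,1].
The 3×1 boundary matrix has rank 1 and Smith normal form diag(1).

Now H_k = ker ∂_k / im ∂_{k+1}, so:

  H_0: rank C_0 − rank ∂_1 = 3 − 2 = 1, and the invariant factors of ∂_1 are all 1, so H_0 = Z.
  H_1: rank ker ∂_1 − rank ∂_2 = (3 − 2) − 1 = 0, and the invariant factors of ∂_2 are all 1, so H_1 = 0.
  H_2: rank ker ∂_2 − rank ∂_3 = (1 − 1) − 0 = 0, and there is no ∂_3, so H_2 = 0.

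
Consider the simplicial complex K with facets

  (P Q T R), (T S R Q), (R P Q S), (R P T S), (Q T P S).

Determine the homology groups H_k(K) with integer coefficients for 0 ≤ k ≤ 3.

Fix the vertex order P < Q < R < S < T and write every simplex with vertices in increasing order. Then dim K = 3 and the simplices of K are:

  0-simplices (5): P, Q, R, S, T
  1-simplices (10): PQ, PR, PS, PT, QR, QS, QT, RS, RT, ST
  2-simplices (10): PQR, PQS, PQT, PRS, PRT, PST, QRS, QRT, QST, RST
  3-simplices (5): PQRS, PQRT, PQST, PRST, QRST

so the chain groups are C_0 ≅ Z^5, C_1 ≅ Z^10, C_2 ≅ Z^10, C_3 ≅ Z^5.

The boundary map ∂_1: C_1 → C_0 is given by ∂[p,q] = [q] − [p].
As a 5×10 matrix over Z this has rank 4, with invariant factors (1,1,1,1).

Boundary ∂_2: C_2 → C_1 sends each 2-simplex [p,q,r] to [q,r] − [p,r] + [p,q]. For instance
  ∂PST = ST − PT + PS,
  ∂PQR = QR − PR + PQ.
This gives a 10×10 integer matrix of rank 6; reducing to Smith normal form yields diagonal entries (1,1,1,1,1,1).

Boundary ∂_3: C_3 → C_2 sends each 3-simplex σ to the alternating sum Σ_i (−1)^i (σ with its i-th vertex removed). For instance
  ∂PQRS = QRS − PRS + PQS − PQR,
  ∂PQST = QST − PST + PQT − PQS.
As a 10×5 matrix over Z this has rank 4, with invariant factors (1,1,1,1).

Now H_k = ker ∂_k / im ∂_{k+1}, so:

  H_0: rank C_0 − rank ∂_1 = 5 − 4 = 1, and the invariant factors of ∂_1 are all 1, so H_0 ≅ Z.
  H_1: rank ker ∂_1 − rank ∂_2 = (10 − 4) − 6 = 0, and the invariant factors of ∂_2 are all 1, so H_1 ≅ 0.
  H_2: rank ker ∂_2 − rank ∂_3 = (10 − 6) − 4 = 0, and the invariant factors of ∂_3 are all 1, so H_2 ≅ 0.
  H_3: rank ker ∂_3 − rank ∂_4 = (5 − 4) − 0 = 1, and there is no ∂_4, so H_3 ≅ Z.

As a check, the Euler characteristic is 5 − 10 + 10 − 5 = 0, which agrees with 1 − 0 + 0 − 1 = 0.
(K is a triangulation of the 3-sphere S^3.)

H_0 ≅ Z,  H_1 = 0,  H_2 = 0,  H_3 ≅ Z.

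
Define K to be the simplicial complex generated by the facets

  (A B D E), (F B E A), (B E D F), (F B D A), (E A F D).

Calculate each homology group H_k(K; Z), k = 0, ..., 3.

Fix the vertex order A < B < D < E < F and write every simplex with vertices in increasing order. Then dim K = 3 and the simplices of K are:

  0-simplices (5): A, B, D, E, F
  1-simplices (10): AB, AD, AE, AF, BD, BE, BF, DE, DF, EF
  2-simplices (10): ABD, ABE, ABF, ADE, ADF, AEF, BDE, BDF, BEF, DEF
  3-simplices (5): ABDE, ABDF, ABEF, ADEF, BDEF

so the chain groups are C_0 ≅ Z^5, C_1 ≅ Z^10, C_2 ≅ Z^10, C_3 ≅ Z^5.

The boundary map ∂_1: C_1 → C_0 sends each edge [p,q] (with p < q) to q − p. For instance
  ∂AF = F − A.
The resulting 5×10 matrix has rank 4, and its Smith normal form has invariant factors (1,1,1,1).

Boundary ∂_2: C_2 → C_1 acts by ∂[p,q,r] = [q,r] − [p,r] + [p,q]. For instance
  ∂ABE = BE − AE + AB,
  ∂ABD = BD − AD + AB.
The resulting 10×10 matrix has rank 6, and its Smith normal form has invariant factors (1,1,1,1,1,1).

∂_3: C_3 → C_2 sends each 3-simplex σ to the alternating sum Σ_i (−1)^i (σ with its i-th vertex removed). For instance
  ∂ADEF = DEF − AEF + ADF − ADE,
  ∂ABDF = BDF − ADF + ABF − ABD.
The 10×5 boundary matrix has rank 4 and Smith normal form diag(1,1,1,1).

Computing H_k = (kernel of ∂_k) / (image of ∂_{k+1}):

  H_0: rank C_0 − rank ∂_1 = 5 − 4 = 1, and the invariant factors of ∂_1 are all 1, so H_0 ≅ Z.
  H_1: rank ker ∂_1 − rank ∂_2 = (10 − 4) − 6 = 0, and the invariant factors of ∂_2 are all 1, so H_1 ≅ 0.
  H_2: rank ker ∂_2 − rank ∂_3 = (10 − 6) − 4 = 0, and the invariant factors of ∂_3 are all 1, so H_2 ≅ 0.
  H_3: rank ker ∂_3 − rank ∂_4 = (5 − 4) − 0 = 1, and there is no ∂_4, so H_3 ≅ Z.

H_0 = Z,  H_1 = 0,  H_2 = 0,  H_3 = Z.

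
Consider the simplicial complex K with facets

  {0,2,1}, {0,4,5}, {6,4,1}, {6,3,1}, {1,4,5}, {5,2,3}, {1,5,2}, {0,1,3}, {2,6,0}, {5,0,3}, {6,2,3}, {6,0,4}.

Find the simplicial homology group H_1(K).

H_1 ≅ Z/2Z.

K has 7 vertices, 18 edges, 12 triangles.
rank ∂_1 = 6, rank ∂_2 = 12 ⇒ b_1 = 18 − 6 − 12 = 0; ∂_2 has invariant factor(s) [2] giving torsion. So H_1 = Z/2Z.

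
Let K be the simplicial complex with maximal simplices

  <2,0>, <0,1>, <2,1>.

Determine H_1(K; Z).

H_1 = Z.

Take the total order 0 < 1 < 2 on the vertex set. Then K (dimension 1) consists of the simplices:

  0-simplices (3): [0], [1], [2]
  1-simplices (3): [0,1], [0,2], [1,2]

so the chain groups are C_0 ≅ Z^3, C_1 ≅ Z^3.

The boundary map ∂_1: C_1 → C_0 sends each edge [p,q] (with p < q) to q − p. For instance
  ∂[0,2] = [2] − [0].
This gives a 3×3 integer matrix of rank 2; reducing to Smith normal form yields diagonal entries (1,1).

Reading off H_k = ker ∂_k / im ∂_{k+1}:

  H_1: rank ker ∂_1 − rank ∂_2 = (3 − 2) − 0 = 1, and there is no ∂_2, so H_1 ≅ Z.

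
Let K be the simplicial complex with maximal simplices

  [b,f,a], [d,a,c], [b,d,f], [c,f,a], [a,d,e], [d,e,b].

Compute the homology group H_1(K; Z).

H_1 ≅ Z.

Take the total order a < b < c < d < e < f on the vertex set. Then K (dimension 2) consists of the simplices:

  0-simplices (6): a, b, c, d, e, f
  1-simplices (12): ab, ac, ad, ae, af, bd, be, bf, cd, cf, de, df
  2-simplices (6): abf, acd, acf, ade, bde, bdf

Hence C_0 ≅ Z^6, C_1 ≅ Z^12, C_2 ≅ Z^6.

The boundary map ∂_1: C_1 → C_0 maps an edge to its endpoints' difference, ∂[p,q] = q − p. For instance
  ∂de = e − d.
This gives a 6×12 integer matrix of rank 5; reducing to Smith normal form yields diagonal entries (1,1,1,1,1).

Boundary ∂_2: C_2 → C_1 sends each 2-simplex [p,q,r] to [q,r] − [p,r] + [p,q]. For instance
  ∂bdf = df − bf + bd,
  ∂acf = cf − af + ac.
This gives a 12×6 integer matrix of rank 6; reducing to Smith normal form yields diagonal entries (1,1,1,1,1,1).

Now H_k = ker ∂_k / im ∂_{k+1}, so:

  H_1: rank ker ∂_1 − rank ∂_2 = (12 − 5) − 6 = 1, and the invariant factors of ∂_2 are all 1, so H_1 = Z.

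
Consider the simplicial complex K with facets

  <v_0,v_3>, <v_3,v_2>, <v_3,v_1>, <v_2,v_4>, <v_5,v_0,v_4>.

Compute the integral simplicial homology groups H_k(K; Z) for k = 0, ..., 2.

H_0 ≅ Z,  H_1 ≅ Z,  H_2 = 0.

Order the vertices as v_0 < v_1 < v_2 < v_3 < v_4 < v_5. Listing each simplex with vertices in this order, K has dimension 2 with simplices:

  0-simplices (6): [v_0], [v_1], [v_2], [v_3], [v_4], [v_5]
  1-simplices (7): [v_0,v_3], [v_0,v_4], [v_0,v_5], [v_1,v_3], [v_2,v_3], [v_2,v_4], [v_4,v_5]
  2-simplices (1): [v_0,v_4,v_5]

so the chain groups are C_0 ≅ Z^6, C_1 ≅ Z^7, C_2 ≅ Z^1.

Boundary ∂_1: C_1 → C_0 maps an edge to its endpoints' difference, ∂[p,q] = q − p. For instance
  ∂[v_2,v_4] = [v_4] − [v_2].
As a 6×7 matrix over Z this has rank 5, with invariant factors (1,1,1,1,1).

∂_2: C_2 → C_1 acts by ∂[p,q,r] = [q,r] − [p,r] + [p,q]. For instance
  ∂[v_0,v_4,v_5] = [v_4,v_5] − [v_0,v_5] + [v_0,v_4].
The 7×1 boundary matrix has rank 1 and Smith normal form diag(1).

From H_k ≅ ker(∂_k) / im(∂_{k+1}) we obtain:

  H_0: rank C_0 − rank ∂_1 = 6 − 5 = 1, and the invariant factors of ∂_1 are all 1, so H_0 ≅ Z.
  H_1: rank ker ∂_1 − rank ∂_2 = (7 − 5) − 1 = 1, and the invariant factors of ∂_2 are all 1, so H_1 ≅ Z.
  H_2: rank ker ∂_2 − rank ∂_3 = (1 − 1) − 0 = 0, and there is no ∂_3, so H_2 ≅ 0.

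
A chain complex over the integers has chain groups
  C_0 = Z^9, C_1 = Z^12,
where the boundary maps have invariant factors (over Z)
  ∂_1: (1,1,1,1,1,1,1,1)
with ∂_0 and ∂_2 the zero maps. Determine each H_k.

H_0: b_0 = 9 − 0 − 8 = 1; torsion from ∂_1 factors > 1: none. So H_0 ≅ Z.
H_1: b_1 = 12 − 8 − 0 = 4; torsion from ∂_2 factors > 1: none. So H_1 ≅ Z^4.

H_0 ≅ Z,  H_1 ≅ Z^4.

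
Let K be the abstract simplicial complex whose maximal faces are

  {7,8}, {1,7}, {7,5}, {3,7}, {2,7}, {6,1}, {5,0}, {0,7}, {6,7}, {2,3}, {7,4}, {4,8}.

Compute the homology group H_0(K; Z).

Take the total order 0 < 1 < 2 < 3 < 4 < 5 < 6 < 7 < 8 on the vertex set. Then K (dimension 1) consists of the simplices:

  0-simplices (9): [0], [1], [2], [3], [4], [5], [6], [7], [8]
  1-simplices (12): [0,5], [0,7], [1,6], [1,7], [2,3], [2,7], [3,7], [4,7], [4,8], [5,7], [6,7], [7,8]

giving chain groups C_0 ≅ Z^9, C_1 ≅ Z^12.

The boundary map ∂_1: C_1 → C_0 maps an edge to its endpoints' difference, ∂[p,q] = q − p.
As a 9×12 matrix over Z this has rank 8, with invariant factors (1,1,1,1,1,1,1,1).

Reading off H_k = ker ∂_k / im ∂_{k+1}:

  H_0: rank C_0 − rank ∂_1 = 9 − 8 = 1, and the invariant factors of ∂_1 are all 1, so H_0 ≅ Z.

(K is a triangulation of a wedge of 4 circles.)

H_0 = Z.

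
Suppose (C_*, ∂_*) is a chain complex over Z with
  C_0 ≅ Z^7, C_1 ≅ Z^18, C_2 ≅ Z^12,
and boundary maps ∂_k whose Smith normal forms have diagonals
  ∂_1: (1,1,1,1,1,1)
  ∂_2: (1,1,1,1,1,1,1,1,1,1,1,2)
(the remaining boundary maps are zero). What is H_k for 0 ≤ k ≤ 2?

H_0 ≅ Z,  H_1 ≅ Z/2,  H_2 = 0.

H_0: b_0 = 7 − 0 − 6 = 1; torsion from ∂_1 factors > 1: none. So H_0 ≅ Z.
H_1: b_1 = 18 − 6 − 12 = 0; torsion from ∂_2 factors > 1: [2]. So H_1 ≅ Z/2.
H_2: b_2 = 12 − 12 − 0 = 0; torsion from ∂_3 factors > 1: none. So H_2 ≅ 0.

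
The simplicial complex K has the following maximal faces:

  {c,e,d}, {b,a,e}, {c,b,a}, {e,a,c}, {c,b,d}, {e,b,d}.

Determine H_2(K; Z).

Take the total order a < b < c < d < e on the vertex set. Then K (dimension 2) consists of the simplices:

  0-simplices (5): a, b, c, d, e
  1-simplices (9): ab, ac, ae, bc, bd, be, cd, ce, de
  2-simplices (6): abc, abe, ace, bcd, bde, cde

giving chain groups C_0 ≅ Z^5, C_1 ≅ Z^9, C_2 ≅ Z^6.

∂_1: C_1 → C_0 maps an edge to its endpoints' difference, ∂[p,q] = q − p.
The 5×9 boundary matrix has rank 4 and Smith normal form diag(1,1,1,1).

∂_2: C_2 → C_1 acts by ∂[p,q,r] = [q,r] − [p,r] + [p,q]. For instance
  ∂bde = de − be + bd,
  ∂cde = de − ce + cd.
As a 9×6 matrix over Z this has rank 5, with invariant factors (1,1,1,1,1).

Computing H_k = (kernel of ∂_k) / (image of ∂_{k+1}):

  H_2: rank ker ∂_2 − rank ∂_3 = (6 − 5) − 0 = 1, and there is no ∂_3, so H_2 ≅ Z.

H_2 = Z.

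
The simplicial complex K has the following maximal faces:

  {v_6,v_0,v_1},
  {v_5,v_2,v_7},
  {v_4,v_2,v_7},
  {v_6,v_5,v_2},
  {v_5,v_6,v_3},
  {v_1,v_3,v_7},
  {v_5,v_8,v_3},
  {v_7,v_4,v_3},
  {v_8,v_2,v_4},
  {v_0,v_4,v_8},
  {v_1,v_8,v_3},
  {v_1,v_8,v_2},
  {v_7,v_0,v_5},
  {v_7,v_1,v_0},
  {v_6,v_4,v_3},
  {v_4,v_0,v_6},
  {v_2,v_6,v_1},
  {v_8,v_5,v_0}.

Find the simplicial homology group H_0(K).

H_0 ≅ Z.

Order the vertices as v_0 < v_1 < v_2 < v_3 < v_4 < v_5 < v_6 < v_7 < v_8. Listing each simplex with vertices in this order, K has dimension 2 with simplices:

  0-simplices (9): [v_0], [v_1], [v_2], [v_3], [v_4], [v_5], [v_6], [v_7], [v_8]
  1-simplices (27): (27 of them)
  2-simplices (18): (18 of them)

Hence C_0 ≅ Z^9, C_1 ≅ Z^27, C_2 ≅ Z^18.

Boundary ∂_1: C_1 → C_0 sends each edge [p,q] (with p < q) to q − p. For instance
  ∂[v_1,v_6] = [v_6] − [v_1].
The resulting 9×27 matrix has rank 8, and its Smith normal form has invariant factors (1,1,1,1,1,1,1,1).

The boundary map ∂_2: C_2 → C_1 maps a triangle to the signed sum of its edges. For instance
  ∂[v_3,v_4,v_7] = [v_4,v_7] − [v_3,v_7] + [v_3,v_4],
  ∂[v_1,v_2,v_8] = [v_2,v_8] − [v_1,v_8] + [v_1,v_2].
As a 27×18 matrix over Z this has rank 17, with invariant factors (1,1,1,1,1,1,1,1,1,1,1,1,1,1,1,1,1).

Computing H_k = (kernel of ∂_k) / (image of ∂_{k+1}):

  H_0: rank C_0 − rank ∂_1 = 9 − 8 = 1, and the invariant factors of ∂_1 are all 1, so H_0 = Z.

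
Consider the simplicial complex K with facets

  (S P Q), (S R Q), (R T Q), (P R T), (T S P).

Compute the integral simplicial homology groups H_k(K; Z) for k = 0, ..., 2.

We work with the vertex ordering P < Q < R < S < T. The simplices of K, each written with vertices in increasing order, are:

  0-simplices (5): P, Q, R, S, T
  1-simplices (10): PQ, PR, PS, PT, QR, QS, QT, RS, RT, ST
  2-simplices (5): PQS, PRT, PST, QRS, QRT

Hence C_0 ≅ Z^5, C_1 ≅ Z^10, C_2 ≅ Z^5.

The boundary map ∂_1: C_1 → C_0 maps an edge to its endpoints' difference, ∂[p,q] = q − p.
The resulting 5×10 matrix has rank 4, and its Smith normal form has invariant factors (1,1,1,1).

Boundary ∂_2: C_2 → C_1 maps a triangle to the signed sum of its edges. For instance
  ∂PQS = QS − PS + PQ,
  ∂QRS = RS − QS + QR.
As a 10×5 matrix over Z this has rank 5, with invariant factors (1,1,1,1,1).

Reading off H_k = ker ∂_k / im ∂_{k+1}:

  H_0: rank C_0 − rank ∂_1 = 5 − 4 = 1, and the invariant factors of ∂_1 are all 1, so H_0 = Z.
  H_1: rank ker ∂_1 − rank ∂_2 = (10 − 4) − 5 = 1, and the invariant factors of ∂_2 are all 1, so H_1 = Z.
  H_2: rank ker ∂_2 − rank ∂_3 = (5 − 5) − 0 = 0, and there is no ∂_3, so H_2 = 0.

(K is a triangulation of the Möbius band.)

H_0 ≅ Z,  H_1 ≅ Z,  H_2 = 0.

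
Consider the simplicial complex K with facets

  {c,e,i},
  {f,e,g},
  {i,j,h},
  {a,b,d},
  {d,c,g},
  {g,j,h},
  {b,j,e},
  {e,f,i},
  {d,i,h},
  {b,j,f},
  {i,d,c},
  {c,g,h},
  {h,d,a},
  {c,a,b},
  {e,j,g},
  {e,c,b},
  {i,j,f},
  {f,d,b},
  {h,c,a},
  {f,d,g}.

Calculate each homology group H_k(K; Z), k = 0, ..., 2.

H_0 = Z,  H_1 = Z ⊕ Z_2,  H_2 = 0.

K has 10 vertices, 30 edges, 20 triangles.
rank ∂_0 = 0, rank ∂_1 = 9 ⇒ b_0 = 10 − 0 − 9 = 1; all invariant factors of ∂_1 are 1 so no torsion. So H_0 = Z.
rank ∂_1 = 9, rank ∂_2 = 20 ⇒ b_1 = 30 − 9 − 20 = 1; ∂_2 has invariant factor(s) [2] giving torsion. So H_1 = Z ⊕ Z_2.
rank ∂_2 = 20, rank ∂_3 = 0 ⇒ b_2 = 20 − 20 − 0 = 0. So H_2 = 0.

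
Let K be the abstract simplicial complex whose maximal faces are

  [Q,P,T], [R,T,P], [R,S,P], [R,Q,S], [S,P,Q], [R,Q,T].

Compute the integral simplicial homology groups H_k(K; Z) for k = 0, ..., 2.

We work with the vertex ordering P < Q < R < S < T. The simplices of K, each written with vertices in increasing order, are:

  0-simplices (5): P, Q, R, S, T
  1-simplices (9): PQ, PR, PS, PT, QR, QS, QT, RS, RT
  2-simplices (6): PQS, PQT, PRS, PRT, QRS, QRT

so the chain groups are C_0 ≅ Z^5, C_1 ≅ Z^9, C_2 ≅ Z^6.

The boundary map ∂_1: C_1 → C_0 is given by ∂[p,q] = [q] − [p]. For instance
  ∂PR = R − P.
The resulting 5×9 matrix has rank 4, and its Smith normal form has invariant factors (1,1,1,1).

Boundary ∂_2: C_2 → C_1 acts by ∂[p,q,r] = [q,r] − [p,r] + [p,q]. For instance
  ∂PQT = QT − PT + PQ,
  ∂QRS = RS − QS + QR.
The resulting 9×6 matrix has rank 5, and its Smith normal form has invariant factors (1,1,1,1,1).

From H_k ≅ ker(∂_k) / im(∂_{k+1}) we obtain:

  H_0: rank C_0 − rank ∂_1 = 5 − 4 = 1, and the invariant factors of ∂_1 are all 1, so H_0 = Z.
  H_1: rank ker ∂_1 − rank ∂_2 = (9 − 4) − 5 = 0, and the invariant factors of ∂_2 are all 1, so H_1 = 0.
  H_2: rank ker ∂_2 − rank ∂_3 = (6 − 5) − 0 = 1, and there is no ∂_3, so H_2 = Z.

As a check, the Euler characteristic is 5 − 9 + 6 = 2, which agrees with 1 − 0 + 1 = 2.
(K is a triangulation of the 2-sphere S^2.)

H_0 ≅ Z,  H_1 = 0,  H_2 ≅ Z.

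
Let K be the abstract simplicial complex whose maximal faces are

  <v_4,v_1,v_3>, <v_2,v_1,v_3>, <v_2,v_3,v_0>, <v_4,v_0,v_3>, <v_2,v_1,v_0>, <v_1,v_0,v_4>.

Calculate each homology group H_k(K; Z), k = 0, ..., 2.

H_0 ≅ Z,  H_1 = 0,  H_2 ≅ Z.

Fix the vertex order v_0 < v_1 < v_2 < v_3 < v_4 and write every simplex with vertices in increasing order. Then dim K = 2 and the simplices of K are:

  0-simplices (5): [v_0], [v_1], [v_2], [v_3], [v_4]
  1-simplices (9): [v_0,v_1], [v_0,v_2], [v_0,v_3], [v_0,v_4], [v_1,v_2], [v_1,v_3], [v_1,v_4], [v_2,v_3], [v_3,v_4]
  2-simplices (6): [v_0,v_1,v_2], [v_0,v_1,v_4], [v_0,v_2,v_3], [v_0,v_3,v_4], [v_1,v_2,v_3], [v_1,v_3,v_4]

so the chain groups are C_0 ≅ Z^5, C_1 ≅ Z^9, C_2 ≅ Z^6.

Boundary ∂_1: C_1 → C_0 is given by ∂[p,q] = [q] − [p]. For instance
  ∂[v_2,v_3] = [v_3] − [v_2].
As a 5×9 matrix over Z this has rank 4, with invariant factors (1,1,1,1).

The boundary map ∂_2: C_2 → C_1 sends each 2-simplex [p,q,r] to [q,r] − [p,r] + [p,q]. For instance
  ∂[v_1,v_2,v_3] = [v_2,v_3] − [v_1,v_3] + [v_1,v_2],
  ∂[v_0,v_3,v_4] = [v_3,v_4] − [v_0,v_4] + [v_0,v_3].
The resulting 9×6 matrix has rank 5, and its Smith normal form has invariant factors (1,1,1,1,1).

Computing H_k = (kernel of ∂_k) / (image of ∂_{k+1}):

  H_0: rank C_0 − rank ∂_1 = 5 − 4 = 1, and the invariant factors of ∂_1 are all 1, so H_0 = Z.
  H_1: rank ker ∂_1 − rank ∂_2 = (9 − 4) − 5 = 0, and the invariant factors of ∂_2 are all 1, so H_1 = 0.
  H_2: rank ker ∂_2 − rank ∂_3 = (6 − 5) − 0 = 1, and there is no ∂_3, so H_2 = Z.

(K is a triangulation of the 2-sphere S^2.)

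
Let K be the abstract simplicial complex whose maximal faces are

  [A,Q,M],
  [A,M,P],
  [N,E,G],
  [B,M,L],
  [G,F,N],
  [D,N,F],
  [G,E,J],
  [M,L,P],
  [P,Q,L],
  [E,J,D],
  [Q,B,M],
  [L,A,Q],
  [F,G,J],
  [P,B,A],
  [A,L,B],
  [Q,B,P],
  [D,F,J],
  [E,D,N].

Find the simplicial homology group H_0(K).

We work with the vertex ordering A < B < D < E < F < G < J < L < M < N < P < Q. The simplices of K, each written with vertices in increasing order, are:

  0-simplices (12): A, B, D, E, F, G, J, L, M, N, P, Q
  1-simplices (27): AB, AL, AM, AP, AQ, BL, BM, BP, BQ, DE, DF, DJ, DN, EG, EJ, EN, FG, FJ, FN, GJ, GN, LM, LP, LQ, MP, MQ, PQ
  2-simplices (18): ABL, ABP, ALQ, AMP, AMQ, BLM, BMQ, BPQ, DEJ, DEN, DFJ, DFN, EGJ, EGN, FGJ, FGN, LMP, LPQ

giving chain groups C_0 ≅ Z^12, C_1 ≅ Z^27, C_2 ≅ Z^18.

Boundary ∂_1: C_1 → C_0 is given by ∂[p,q] = [q] − [p].
The 12×27 boundary matrix has rank 10 and Smith normal form diag(1,1,1,1,1,1,1,1,1,1).

∂_2: C_2 → C_1 maps a triangle to the signed sum of its edges. For instance
  ∂ABL = BL − AL + AB,
  ∂AMP = MP − AP + AM.
The 27×18 boundary matrix has rank 17 and Smith normal form diag(1,1,1,1,1,1,1,1,1,1,1,1,1,1,1,1,2).

From H_k ≅ ker(∂_k) / im(∂_{k+1}) we obtain:

  H_0: rank C_0 − rank ∂_1 = 12 − 10 = 2, and the invariant factors of ∂_1 are all 1, so H_0 = Z^2.

H_0 ≅ Z^2.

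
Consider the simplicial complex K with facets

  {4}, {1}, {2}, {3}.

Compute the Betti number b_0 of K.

Fix the vertex order 1 < 2 < 3 < 4 and write every simplex with vertices in increasing order. Then dim K = 0 and the simplices of K are:

  0-simplices (4): [1], [2], [3], [4]

Hence C_0 ≅ Z^4.

Now H_k = ker ∂_k / im ∂_{k+1}, so:

  H_0: rank C_0 − rank ∂_1 = 4 − 0 = 4, and there is no ∂_1, so H_0 = Z^4.

Hence the Betti numbers are b_0 = 4.

b_0 = 4.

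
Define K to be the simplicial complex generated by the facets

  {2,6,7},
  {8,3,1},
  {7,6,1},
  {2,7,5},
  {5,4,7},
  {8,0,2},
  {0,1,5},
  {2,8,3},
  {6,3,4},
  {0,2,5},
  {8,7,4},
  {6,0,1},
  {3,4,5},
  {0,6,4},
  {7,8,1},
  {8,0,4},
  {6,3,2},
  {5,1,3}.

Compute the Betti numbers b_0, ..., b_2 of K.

b_0 = 1, b_1 = 2, b_2 = 1.

We work with the vertex ordering 0 < 1 < 2 < 3 < 4 < 5 < 6 < 7 < 8. The simplices of K, each written with vertices in increasing order, are:

  0-simplices (9): [0], [1], [2], [3], [4], [5], [6], [7], [8]
  1-simplices (27): (27 of them)
  2-simplices (18): [0,1,5], [0,1,6], [0,2,5], [0,2,8], [0,4,6], [0,4,8], [1,3,5], [1,3,8], [1,6,7], [1,7,8], [2,3,6], [2,3,8], [2,5,7], [2,6,7], [3,4,5], [3,4,6], [4,5,7], [4,7,8]

so the chain groups are C_0 ≅ Z^9, C_1 ≅ Z^27, C_2 ≅ Z^18.

Boundary ∂_1: C_1 → C_0 is given by ∂[p,q] = [q] − [p].
The resulting 9×27 matrix has rank 8, and its Smith normal form has invariant factors (1,1,1,1,1,1,1,1).

Boundary ∂_2: C_2 → C_1 acts by ∂[p,q,r] = [q,r] − [p,r] + [p,q]. For instance
  ∂[2,5,7] = [5,7] − [2,7] + [2,5],
  ∂[3,4,6] = [4,6] − [3,6] + [3,4].
This gives a 27×18 integer matrix of rank 17; reducing to Smith normal form yields diagonal entries (1,1,1,1,1,1,1,1,1,1,1,1,1,1,1,1,1).

Reading off H_k = ker ∂_k / im ∂_{k+1}:

  H_0: rank C_0 − rank ∂_1 = 9 − 8 = 1, and the invariant factors of ∂_1 are all 1, so H_0 ≅ Z.
  H_1: rank ker ∂_1 − rank ∂_2 = (27 − 8) − 17 = 2, and the invariant factors of ∂_2 are all 1, so H_1 ≅ Z^2.
  H_2: rank ker ∂_2 − rank ∂_3 = (18 − 17) − 0 = 1, and there is no ∂_3, so H_2 ≅ Z.

Hence the Betti numbers are b_0 = 1, b_1 = 2, b_2 = 1.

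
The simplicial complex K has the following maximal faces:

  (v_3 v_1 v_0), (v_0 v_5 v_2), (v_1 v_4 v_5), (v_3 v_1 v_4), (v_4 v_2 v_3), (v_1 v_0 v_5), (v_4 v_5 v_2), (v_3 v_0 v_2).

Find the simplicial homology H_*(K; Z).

H_0 = Z,  H_1 = 0,  H_2 = Z.

Order the vertices as v_0 < v_1 < v_2 < v_3 < v_4 < v_5. Listing each simplex with vertices in this order, K has dimension 2 with simplices:

  0-simplices (6): [v_0], [v_1], [v_2], [v_3], [v_4], [v_5]
  1-simplices (12): [v_0,v_1], [v_0,v_2], [v_0,v_3], [v_0,v_5], [v_1,v_3], [v_1,v_4], [v_1,v_5], [v_2,v_3], [v_2,v_4], [v_2,v_5], [v_3,v_4], [v_4,v_5]
  2-simplices (8): [v_0,v_1,v_3], [v_0,v_1,v_5], [v_0,v_2,v_3], [v_0,v_2,v_5], [v_1,v_3,v_4], [v_1,v_4,v_5], [v_2,v_3,v_4], [v_2,v_4,v_5]

giving chain groups C_0 ≅ Z^6, C_1 ≅ Z^12, C_2 ≅ Z^8.

Boundary ∂_1: C_1 → C_0 sends each edge [p,q] (with p < q) to q − p.
The resulting 6×12 matrix has rank 5, and its Smith normal form has invariant factors (1,1,1,1,1).

∂_2: C_2 → C_1 maps a triangle to the signed sum of its edges. For instance
  ∂[v_1,v_3,v_4] = [v_3,v_4] − [v_1,v_4] + [v_1,v_3],
  ∂[v_0,v_1,v_5] = [v_1,v_5] − [v_0,v_5] + [v_0,v_1].
The resulting 12×8 matrix has rank 7, and its Smith normal form has invariant factors (1,1,1,1,1,1,1).

From H_k ≅ ker(∂_k) / im(∂_{k+1}) we obtain:

  H_0: rank C_0 − rank ∂_1 = 6 − 5 = 1, and the invariant factors of ∂_1 are all 1, so H_0 ≅ Z.
  H_1: rank ker ∂_1 − rank ∂_2 = (12 − 5) − 7 = 0, and the invariant factors of ∂_2 are all 1, so H_1 ≅ 0.
  H_2: rank ker ∂_2 − rank ∂_3 = (8 − 7) − 0 = 1, and there is no ∂_3, so H_2 ≅ Z.

(K is a triangulation of the 2-sphere S^2.)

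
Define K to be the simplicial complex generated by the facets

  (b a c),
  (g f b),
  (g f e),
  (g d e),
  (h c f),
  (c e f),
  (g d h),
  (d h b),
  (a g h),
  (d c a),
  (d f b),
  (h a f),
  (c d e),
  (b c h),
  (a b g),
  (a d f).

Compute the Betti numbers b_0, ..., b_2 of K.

b_0 = 1, b_1 = 2, b_2 = 1.

We work with the vertex ordering a < b < c < d < e < f < g < h. The simplices of K, each written with vertices in increasing order, are:

  0-simplices (8): a, b, c, d, e, f, g, h
  1-simplices (24): ab, ac, ad, af, ag, ah, bc, bd, bf, bg, bh, cd, ce, cf, ch, de, df, dg, dh, ef, eg, fg, fh, gh
  2-simplices (16): abc, abg, acd, adf, afh, agh, bch, bdf, bdh, bfg, cde, cef, cfh, deg, dgh, efg

Hence C_0 ≅ Z^8, C_1 ≅ Z^24, C_2 ≅ Z^16.

The boundary map ∂_1: C_1 → C_0 sends each edge [p,q] (with p < q) to q − p.
The 8×24 boundary matrix has rank 7 and Smith normal form diag(1,1,1,1,1,1,1).

The boundary map ∂_2: C_2 → C_1 maps a triangle to the signed sum of its edges. For instance
  ∂bfg = fg − bg + bf,
  ∂abc = bc − ac + ab.
The resulting 24×16 matrix has rank 15, and its Smith normal form has invariant factors (1,1,1,1,1,1,1,1,1,1,1,1,1,1,1).

Now H_k = ker ∂_k / im ∂_{k+1}, so:

  H_0: rank C_0 − rank ∂_1 = 8 − 7 = 1, and the invariant factors of ∂_1 are all 1, so H_0 = Z.
  H_1: rank ker ∂_1 − rank ∂_2 = (24 − 7) − 15 = 2, and the invariant factors of ∂_2 are all 1, so H_1 = Z^2.
  H_2: rank ker ∂_2 − rank ∂_3 = (16 − 15) − 0 = 1, and there is no ∂_3, so H_2 = Z.

As a check, the Euler characteristic is 8 − 24 + 16 = 0, which agrees with 1 − 2 + 1 = 0.

Hence the Betti numbers are b_0 = 1, b_1 = 2, b_2 = 1.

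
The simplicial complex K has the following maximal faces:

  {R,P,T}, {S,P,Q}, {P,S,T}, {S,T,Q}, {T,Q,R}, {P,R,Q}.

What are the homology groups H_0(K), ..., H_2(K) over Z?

H_0 ≅ Z,  H_1 = 0,  H_2 ≅ Z.

Order the vertices as P < Q < R < S < T. Listing each simplex with vertices in this order, K has dimension 2 with simplices:

  0-simplices (5): P, Q, R, S, T
  1-simplices (9): PQ, PR, PS, PT, QR, QS, QT, RT, ST
  2-simplices (6): PQR, PQS, PRT, PST, QRT, QST

giving chain groups C_0 ≅ Z^5, C_1 ≅ Z^9, C_2 ≅ Z^6.

∂_1: C_1 → C_0 is given by ∂[p,q] = [q] − [p].
This gives a 5×9 integer matrix of rank 4; reducing to Smith normal form yields diagonal entries (1,1,1,1).

Boundary ∂_2: C_2 → C_1 maps a triangle to the signed sum of its edges. For instance
  ∂PRT = RT − PT + PR,
  ∂QRT = RT − QT + QR.
The resulting 9×6 matrix has rank 5, and its Smith normal form has invariant factors (1,1,1,1,1).

Reading off H_k = ker ∂_k / im ∂_{k+1}:

  H_0: rank C_0 − rank ∂_1 = 5 − 4 = 1, and the invariant factors of ∂_1 are all 1, so H_0 = Z.
  H_1: rank ker ∂_1 − rank ∂_2 = (9 − 4) − 5 = 0, and the invariant factors of ∂_2 are all 1, so H_1 = 0.
  H_2: rank ker ∂_2 − rank ∂_3 = (6 − 5) − 0 = 1, and there is no ∂_3, so H_2 = Z.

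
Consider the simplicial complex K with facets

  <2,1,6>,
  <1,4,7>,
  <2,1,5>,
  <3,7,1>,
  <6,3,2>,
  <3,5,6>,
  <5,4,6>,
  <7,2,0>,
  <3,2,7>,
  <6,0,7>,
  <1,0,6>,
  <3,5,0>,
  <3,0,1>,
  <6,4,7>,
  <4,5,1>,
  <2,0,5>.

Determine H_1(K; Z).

Order the vertices as 0 < 1 < 2 < 3 < 4 < 5 < 6 < 7. Listing each simplex with vertices in this order, K has dimension 2 with simplices:

  0-simplices (8): [0], [1], [2], [3], [4], [5], [6], [7]
  1-simplices (24): (24 of them)
  2-simplices (16): [0,1,3], [0,1,6], [0,2,5], [0,2,7], [0,3,5], [0,6,7], [1,2,5], [1,2,6], [1,3,7], [1,4,5], [1,4,7], [2,3,6], [2,3,7], [3,5,6], [4,5,6], [4,6,7]

Hence C_0 ≅ Z^8, C_1 ≅ Z^24, C_2 ≅ Z^16.

Boundary ∂_1: C_1 → C_0 is given by ∂[p,q] = [q] − [p].
The 8×24 boundary matrix has rank 7 and Smith normal form diag(1,1,1,1,1,1,1).

Boundary ∂_2: C_2 → C_1 acts by ∂[p,q,r] = [q,r] − [p,r] + [p,q]. For instance
  ∂[3,5,6] = [5,6] − [3,6] + [3,5],
  ∂[0,1,6] = [1,6] − [0,6] + [0,1].
This gives a 24×16 integer matrix of rank 15; reducing to Smith normal form yields diagonal entries (1,1,1,1,1,1,1,1,1,1,1,1,1,1,1).

Reading off H_k = ker ∂_k / im ∂_{k+1}:

  H_1: rank ker ∂_1 − rank ∂_2 = (24 − 7) − 15 = 2, and the invariant factors of ∂_2 are all 1, so H_1 ≅ Z^2.

H_1 ≅ Z^2.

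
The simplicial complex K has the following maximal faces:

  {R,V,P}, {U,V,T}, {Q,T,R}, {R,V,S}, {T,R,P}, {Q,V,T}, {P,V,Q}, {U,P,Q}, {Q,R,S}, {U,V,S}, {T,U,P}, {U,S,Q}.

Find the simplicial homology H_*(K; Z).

Take the total order P < Q < R < S < T < U < V on the vertex set. Then K (dimension 2) consists of the simplices:

  0-simplices (7): P, Q, R, S, T, U, V
  1-simplices (18): PQ, PR, PT, PU, PV, QR, QS, QT, QU, QV, RS, RT, RV, SU, SV, TU, TV, UV
  2-simplices (12): PQU, PQV, PRT, PRV, PTU, QRS, QRT, QSU, QTV, RSV, SUV, TUV

Hence C_0 ≅ Z^7, C_1 ≅ Z^18, C_2 ≅ Z^12.

Boundary ∂_1: C_1 → C_0 is given by ∂[p,q] = [q] − [p]. For instance
  ∂QT = T − Q.
The 7×18 boundary matrix has rank 6 and Smith normal form diag(1,1,1,1,1,1).

∂_2: C_2 → C_1 sends each 2-simplex [p,q,r] to [q,r] − [p,r] + [p,q]. For instance
  ∂QTV = TV − QV + QT,
  ∂PRV = RV − PV + PR.
As a 18×12 matrix over Z this has rank 12, with invariant factors (1,1,1,1,1,1,1,1,1,1,1,2).

Now H_k = ker ∂_k / im ∂_{k+1}, so:

  H_0: rank C_0 − rank ∂_1 = 7 − 6 = 1, and the invariant factors of ∂_1 are all 1, so H_0 = Z.
  H_1: rank ker ∂_1 − rank ∂_2 = (18 − 6) − 12 = 0, and ∂_2 has invariant factor 2 > 1, so H_1 = Z/2.
  H_2: rank ker ∂_2 − rank ∂_3 = (12 − 12) − 0 = 0, and there is no ∂_3, so H_2 = 0.

As a check, the Euler characteristic is 7 − 18 + 12 = 1, which agrees with 1 − 0 + 0 = 1.
(K is a triangulation of the real projective plane RP^2.)

H_0 ≅ Z,  H_1 ≅ Z/2,  H_2 = 0.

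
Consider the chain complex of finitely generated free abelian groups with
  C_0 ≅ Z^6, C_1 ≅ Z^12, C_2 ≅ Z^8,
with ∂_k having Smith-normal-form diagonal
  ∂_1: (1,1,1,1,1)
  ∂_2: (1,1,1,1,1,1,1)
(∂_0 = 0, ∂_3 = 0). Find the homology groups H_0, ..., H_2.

H_0: b_0 = 6 − 0 − 5 = 1; torsion from ∂_1 factors > 1: none. So H_0 ≅ Z.
H_1: b_1 = 12 − 5 − 7 = 0; torsion from ∂_2 factors > 1: none. So H_1 ≅ 0.
H_2: b_2 = 8 − 7 − 0 = 1; torsion from ∂_3 factors > 1: none. So H_2 ≅ Z.

H_0 ≅ Z,  H_1 = 0,  H_2 ≅ Z.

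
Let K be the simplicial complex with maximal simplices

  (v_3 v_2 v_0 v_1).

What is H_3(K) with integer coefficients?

Fix the vertex order v_0 < v_1 < v_2 < v_3 and write every simplex with vertices in increasing order. Then dim K = 3 and the simplices of K are:

  0-simplices (4): [v_0], [v_1], [v_2], [v_3]
  1-simplices (6): [v_0,v_1], [v_0,v_2], [v_0,v_3], [v_1,v_2], [v_1,v_3], [v_2,v_3]
  2-simplices (4): [v_0,v_1,v_2], [v_0,v_1,v_3], [v_0,v_2,v_3], [v_1,v_2,v_3]
  3-simplices (1): [v_0,v_1,v_2,v_3]

Hence C_0 ≅ Z^4, C_1 ≅ Z^6, C_2 ≅ Z^4, C_3 ≅ Z^1.

Boundary ∂_1: C_1 → C_0 maps an edge to its endpoints' difference, ∂[p,q] = q − p. For instance
  ∂[v_0,v_2] = [v_2] − [v_0].
The resulting 4×6 matrix has rank 3, and its Smith normal form has invariant factors (1,1,1).

∂_2: C_2 → C_1 maps a triangle to the signed sum of its edges. For instance
  ∂[v_0,v_1,v_2] = [v_1,v_2] − [v_0,v_2] + [v_0,v_1],
  ∂[v_0,v_2,v_3] = [v_2,v_3] − [v_0,v_3] + [v_0,v_2].
As a 6×4 matrix over Z this has rank 3, with invariant factors (1,1,1).

The boundary map ∂_3: C_3 → C_2 sends each 3-simplex σ to the alternating sum Σ_i (−1)^i (σ with its i-th vertex removed). For instance
  ∂[v_0,v_1,v_2,v_3] = [v_1,v_2,v_3] − [v_0,v_2,v_3] + [v_0,v_1,v_3] − [v_0,v_1,v_2].
As a 4×1 matrix over Z this has rank 1, with invariant factors (1).

Reading off H_k = ker ∂_k / im ∂_{k+1}:

  H_3: rank ker ∂_3 − rank ∂_4 = (1 − 1) − 0 = 0, and there is no ∂_4, so H_3 ≅ 0.

H_3 = 0.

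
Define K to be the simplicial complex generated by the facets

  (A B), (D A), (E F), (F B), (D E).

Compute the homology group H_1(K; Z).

H_1 = Z.

Take the total order A < B < D < E < F on the vertex set. Then K (dimension 1) consists of the simplices:

  0-simplices (5): A, B, D, E, F
  1-simplices (5): AB, AD, BF, DE, EF

Hence C_0 ≅ Z^5, C_1 ≅ Z^5.

Boundary ∂_1: C_1 → C_0 sends each edge [p,q] (with p < q) to q − p.
The resulting 5×5 matrix has rank 4, and its Smith normal form has invariant factors (1,1,1,1).

Reading off H_k = ker ∂_k / im ∂_{k+1}:

  H_1: rank ker ∂_1 − rank ∂_2 = (5 − 4) − 0 = 1, and there is no ∂_2, so H_1 = Z.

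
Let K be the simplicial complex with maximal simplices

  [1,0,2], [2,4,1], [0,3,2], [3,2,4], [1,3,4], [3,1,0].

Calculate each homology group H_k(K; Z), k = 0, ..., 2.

H_0 = Z,  H_1 = 0,  H_2 = Z.

We work with the vertex ordering 0 < 1 < 2 < 3 < 4. The simplices of K, each written with vertices in increasing order, are:

  0-simplices (5): [0], [1], [2], [3], [4]
  1-simplices (9): [0,1], [0,2], [0,3], [1,2], [1,3], [1,4], [2,3], [2,4], [3,4]
  2-simplices (6): [0,1,2], [0,1,3], [0,2,3], [1,2,4], [1,3,4], [2,3,4]

giving chain groups C_0 ≅ Z^5, C_1 ≅ Z^9, C_2 ≅ Z^6.

∂_1: C_1 → C_0 is given by ∂[p,q] = [q] − [p]. For instance
  ∂[1,4] = [4] − [1].
The 5×9 boundary matrix has rank 4 and Smith normal form diag(1,1,1,1).

Boundary ∂_2: C_2 → C_1 maps a triangle to the signed sum of its edges. For instance
  ∂[0,2,3] = [2,3] − [0,3] + [0,2],
  ∂[0,1,3] = [1,3] − [0,3] + [0,1].
This gives a 9×6 integer matrix of rank 5; reducing to Smith normal form yields diagonal entries (1,1,1,1,1).

Now H_k = ker ∂_k / im ∂_{k+1}, so:

  H_0: rank C_0 − rank ∂_1 = 5 − 4 = 1, and the invariant factors of ∂_1 are all 1, so H_0 ≅ Z.
  H_1: rank ker ∂_1 − rank ∂_2 = (9 − 4) − 5 = 0, and the invariant factors of ∂_2 are all 1, so H_1 ≅ 0.
  H_2: rank ker ∂_2 − rank ∂_3 = (6 − 5) − 0 = 1, and there is no ∂_3, so H_2 ≅ Z.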